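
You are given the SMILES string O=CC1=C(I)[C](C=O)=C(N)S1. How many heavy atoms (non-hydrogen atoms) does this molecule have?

Every atom symbol written in the SMILES (organic subset) is one heavy atom; implicit H are not written.
Heavy atoms by element → C:6, I:1, N:1, O:2, S:1.
Total: 11.

11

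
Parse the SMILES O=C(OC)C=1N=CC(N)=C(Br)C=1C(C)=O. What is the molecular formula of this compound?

Walk through each heavy atom and fill implicit hydrogens from standard valence (C 4, N 3, O 2, S 2, halogen 1):
  atom 1: O, bond orders sum to 2 (valence 2) → 0 H
  atom 2: C, bond orders sum to 4 (valence 4) → 0 H
  atom 3: O, bond orders sum to 2 (valence 2) → 0 H
  atom 4: C, bond orders sum to 1 (valence 4) → 3 H
  atom 5: C, bond orders sum to 4 (valence 4) → 0 H
  atom 6: N, bond orders sum to 3 (valence 3) → 0 H
  atom 7: C, bond orders sum to 3 (valence 4) → 1 H
  atom 8: C, bond orders sum to 4 (valence 4) → 0 H
  atom 9: N, bond orders sum to 1 (valence 3) → 2 H
  atom 10: C, bond orders sum to 4 (valence 4) → 0 H
  atom 11: Br (halogen, monovalent) → 0 H
  atom 12: C, bond orders sum to 4 (valence 4) → 0 H
  atom 13: C, bond orders sum to 4 (valence 4) → 0 H
  atom 14: C, bond orders sum to 1 (valence 4) → 3 H
  atom 15: O, bond orders sum to 2 (valence 2) → 0 H
Totals → C:9, H:9, Br:1, N:2, O:3.

C9H9BrN2O3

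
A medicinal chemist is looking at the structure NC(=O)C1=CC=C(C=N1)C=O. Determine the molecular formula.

C7H6N2O2

Walk through each heavy atom and fill implicit hydrogens from standard valence (C 4, N 3, O 2, S 2, halogen 1):
  atom 1: N, bond orders sum to 1 (valence 3) → 2 H
  atom 2: C, bond orders sum to 4 (valence 4) → 0 H
  atom 3: O, bond orders sum to 2 (valence 2) → 0 H
  atom 4: C, bond orders sum to 4 (valence 4) → 0 H
  atom 5: C, bond orders sum to 3 (valence 4) → 1 H
  atom 6: C, bond orders sum to 3 (valence 4) → 1 H
  atom 7: C, bond orders sum to 4 (valence 4) → 0 H
  atom 8: C, bond orders sum to 3 (valence 4) → 1 H
  atom 9: N, bond orders sum to 3 (valence 3) → 0 H
  atom 10: C, bond orders sum to 3 (valence 4) → 1 H
  atom 11: O, bond orders sum to 2 (valence 2) → 0 H
Totals → C:7, H:6, N:2, O:2.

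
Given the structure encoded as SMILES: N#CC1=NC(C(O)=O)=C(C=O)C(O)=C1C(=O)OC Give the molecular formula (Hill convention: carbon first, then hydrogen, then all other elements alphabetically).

C10H6N2O6

Walk through each heavy atom and fill implicit hydrogens from standard valence (C 4, N 3, O 2, S 2, halogen 1):
  atom 1: N, bond orders sum to 3 (valence 3) → 0 H
  atom 2: C, bond orders sum to 4 (valence 4) → 0 H
  atom 3: C, bond orders sum to 4 (valence 4) → 0 H
  atom 4: N, bond orders sum to 3 (valence 3) → 0 H
  atom 5: C, bond orders sum to 4 (valence 4) → 0 H
  atom 6: C, bond orders sum to 4 (valence 4) → 0 H
  atom 7: O, bond orders sum to 1 (valence 2) → 1 H
  atom 8: O, bond orders sum to 2 (valence 2) → 0 H
  atom 9: C, bond orders sum to 4 (valence 4) → 0 H
  atom 10: C, bond orders sum to 3 (valence 4) → 1 H
  atom 11: O, bond orders sum to 2 (valence 2) → 0 H
  atom 12: C, bond orders sum to 4 (valence 4) → 0 H
  atom 13: O, bond orders sum to 1 (valence 2) → 1 H
  atom 14: C, bond orders sum to 4 (valence 4) → 0 H
  atom 15: C, bond orders sum to 4 (valence 4) → 0 H
  atom 16: O, bond orders sum to 2 (valence 2) → 0 H
  atom 17: O, bond orders sum to 2 (valence 2) → 0 H
  atom 18: C, bond orders sum to 1 (valence 4) → 3 H
Totals → C:10, H:6, N:2, O:6.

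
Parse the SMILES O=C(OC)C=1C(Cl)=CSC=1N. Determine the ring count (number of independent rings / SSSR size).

In SMILES, each pair of matching ring-closure digits denotes one ring-closing bond; the number of such bonds equals the number of independent rings.
Ring-closure bonds here: 1.

1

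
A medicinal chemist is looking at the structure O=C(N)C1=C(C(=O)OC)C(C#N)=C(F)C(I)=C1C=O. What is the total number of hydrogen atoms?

6

Walk through each heavy atom and fill implicit hydrogens from standard valence (C 4, N 3, O 2, S 2, halogen 1):
  atom 1: O, bond orders sum to 2 (valence 2) → 0 H
  atom 2: C, bond orders sum to 4 (valence 4) → 0 H
  atom 3: N, bond orders sum to 1 (valence 3) → 2 H
  atom 4: C, bond orders sum to 4 (valence 4) → 0 H
  atom 5: C, bond orders sum to 4 (valence 4) → 0 H
  atom 6: C, bond orders sum to 4 (valence 4) → 0 H
  atom 7: O, bond orders sum to 2 (valence 2) → 0 H
  atom 8: O, bond orders sum to 2 (valence 2) → 0 H
  atom 9: C, bond orders sum to 1 (valence 4) → 3 H
  atom 10: C, bond orders sum to 4 (valence 4) → 0 H
  atom 11: C, bond orders sum to 4 (valence 4) → 0 H
  atom 12: N, bond orders sum to 3 (valence 3) → 0 H
  atom 13: C, bond orders sum to 4 (valence 4) → 0 H
  atom 14: F (halogen, monovalent) → 0 H
  atom 15: C, bond orders sum to 4 (valence 4) → 0 H
  atom 16: I (halogen, monovalent) → 0 H
  atom 17: C, bond orders sum to 4 (valence 4) → 0 H
  atom 18: C, bond orders sum to 3 (valence 4) → 1 H
  atom 19: O, bond orders sum to 2 (valence 2) → 0 H
Total hydrogens: 6.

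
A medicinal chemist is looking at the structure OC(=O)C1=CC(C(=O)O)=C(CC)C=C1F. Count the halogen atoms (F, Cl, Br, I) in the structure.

Halogen atoms appear at heavy-atom position 15 (1×F).
Other groups present: 2 carboxylic acid.
Halogen count: 1.

1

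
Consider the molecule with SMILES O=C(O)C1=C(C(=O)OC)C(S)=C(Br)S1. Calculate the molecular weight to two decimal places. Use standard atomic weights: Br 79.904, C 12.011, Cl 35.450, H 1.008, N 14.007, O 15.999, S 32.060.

297.14 g/mol

First, the molecular formula is C7H5BrO4S2 (counting implicit H from valence).
  Br: 1 × 79.904 = 79.904
  C: 7 × 12.011 = 84.077
  H: 5 × 1.008 = 5.040
  O: 4 × 15.999 = 63.996
  S: 2 × 32.060 = 64.120
Sum: 1×79.904 + 7×12.011 + 5×1.008 + 4×15.999 + 2×32.060 = 297.137 → 297.14 g/mol.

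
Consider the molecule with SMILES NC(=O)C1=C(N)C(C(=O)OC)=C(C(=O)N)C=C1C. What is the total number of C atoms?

11

Count every carbon token in the SMILES (each C, including those in ring-closure positions and inside branches).
Carbon count: 11.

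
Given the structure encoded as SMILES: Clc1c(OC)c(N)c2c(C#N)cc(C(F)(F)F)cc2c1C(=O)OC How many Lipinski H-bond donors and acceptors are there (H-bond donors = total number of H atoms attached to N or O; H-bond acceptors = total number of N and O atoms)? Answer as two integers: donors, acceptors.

2, 5

Donors: find every N or O and count the H atoms it carries.
  atom 4 (O): bond orders sum to 2 → 0 H
  atom 7 (N): bond orders sum to 1 → 2 H
  atom 11 (N): bond orders sum to 3 → 0 H
  atom 22 (O): bond orders sum to 2 → 0 H
  atom 23 (O): bond orders sum to 2 → 0 H
Lipinski HBD = 2.
Acceptors: N atoms = 2, O atoms = 3 → HBA = 5.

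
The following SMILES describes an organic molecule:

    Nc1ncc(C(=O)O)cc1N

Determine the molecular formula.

Walk through each heavy atom and fill implicit hydrogens from standard valence (C 4, N 3, O 2, S 2, halogen 1); for lowercase aromatic atoms, an aromatic c carries 1 H when it has two neighbours and 0 H with three, and aromatic n carries 0 H:
  atom 1: N, bond orders sum to 1 (valence 3) → 2 H
  atom 2: aromatic c, 3 neighbours → 0 H
  atom 3: aromatic n, 2 neighbours → 0 H
  atom 4: aromatic c, 2 neighbours → 1 H
  atom 5: aromatic c, 3 neighbours → 0 H
  atom 6: C, bond orders sum to 4 (valence 4) → 0 H
  atom 7: O, bond orders sum to 2 (valence 2) → 0 H
  atom 8: O, bond orders sum to 1 (valence 2) → 1 H
  atom 9: aromatic c, 2 neighbours → 1 H
  atom 10: aromatic c, 3 neighbours → 0 H
  atom 11: N, bond orders sum to 1 (valence 3) → 2 H
Totals → C:6, H:7, N:3, O:2.
In Hill order: C6H7N3O2.

C6H7N3O2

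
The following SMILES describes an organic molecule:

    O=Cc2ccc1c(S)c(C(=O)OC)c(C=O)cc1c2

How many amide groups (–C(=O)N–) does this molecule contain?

Scan the SMILES for the amide motif — none present.
Groups that are present: 2 aldehyde, 1 ester, 1 thiol.

0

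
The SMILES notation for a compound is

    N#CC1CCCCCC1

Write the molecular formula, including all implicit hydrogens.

Walk through each heavy atom and fill implicit hydrogens from standard valence (C 4, N 3, O 2, S 2, halogen 1):
  atom 1: N, bond orders sum to 3 (valence 3) → 0 H
  atom 2: C, bond orders sum to 4 (valence 4) → 0 H
  atom 3: C, bond orders sum to 3 (valence 4) → 1 H
  atom 4: C, bond orders sum to 2 (valence 4) → 2 H
  atom 5: C, bond orders sum to 2 (valence 4) → 2 H
  atom 6: C, bond orders sum to 2 (valence 4) → 2 H
  atom 7: C, bond orders sum to 2 (valence 4) → 2 H
  atom 8: C, bond orders sum to 2 (valence 4) → 2 H
  atom 9: C, bond orders sum to 2 (valence 4) → 2 H
Totals → C:8, H:13, N:1.
In Hill order: C8H13N.

C8H13N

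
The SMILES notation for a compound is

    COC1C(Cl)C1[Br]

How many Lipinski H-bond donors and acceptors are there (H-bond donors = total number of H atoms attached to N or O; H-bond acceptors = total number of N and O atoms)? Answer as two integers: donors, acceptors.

Donors: find every N or O and count the H atoms it carries.
  atom 2 (O): bond orders sum to 2 → 0 H
Lipinski HBD = 0.
Acceptors: N atoms = 0, O atoms = 1 → HBA = 1.

0, 1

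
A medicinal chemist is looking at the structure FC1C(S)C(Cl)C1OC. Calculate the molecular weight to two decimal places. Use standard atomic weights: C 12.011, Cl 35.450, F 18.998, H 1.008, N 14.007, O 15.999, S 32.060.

170.63 g/mol

First, the molecular formula is C5H8ClFOS (counting implicit H from valence).
  C: 5 × 12.011 = 60.055
  Cl: 1 × 35.450 = 35.450
  F: 1 × 18.998 = 18.998
  H: 8 × 1.008 = 8.064
  O: 1 × 15.999 = 15.999
  S: 1 × 32.060 = 32.060
Sum: 5×12.011 + 1×35.450 + 1×18.998 + 8×1.008 + 1×15.999 + 1×32.060 = 170.626 → 170.63 g/mol.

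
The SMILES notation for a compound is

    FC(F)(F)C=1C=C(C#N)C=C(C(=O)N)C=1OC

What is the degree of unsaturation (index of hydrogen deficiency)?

7

Degree of unsaturation = (number of rings) + (number of π bonds).
Ring closures in the SMILES: 1.
π bonds: 4 double bonds (each 1 DoU), 1 triple bond (each 2 DoU) → 6 DoU from unsaturation.
Total DoU = 1 + 6 = 7.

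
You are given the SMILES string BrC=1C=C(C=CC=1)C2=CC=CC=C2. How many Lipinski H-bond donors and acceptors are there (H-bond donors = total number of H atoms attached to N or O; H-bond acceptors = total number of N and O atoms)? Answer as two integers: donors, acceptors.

Donors: find every N or O and count the H atoms it carries.
  (no N or O atoms present)
Lipinski HBD = 0.
Acceptors: N atoms = 0, O atoms = 0 → HBA = 0.

0, 0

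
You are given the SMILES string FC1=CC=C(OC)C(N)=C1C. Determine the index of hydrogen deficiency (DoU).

Degree of unsaturation = (number of rings) + (number of π bonds).
Ring closures in the SMILES: 1.
π bonds: 3 double bonds (each 1 DoU) → 3 DoU from unsaturation.
Total DoU = 1 + 3 = 4.

4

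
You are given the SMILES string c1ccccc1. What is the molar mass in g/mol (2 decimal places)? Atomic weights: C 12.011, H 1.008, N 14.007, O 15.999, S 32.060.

78.11 g/mol

First, the molecular formula is C6H6 (counting implicit H from valence).
  C: 6 × 12.011 = 72.066
  H: 6 × 1.008 = 6.048
Sum: 6×12.011 + 6×1.008 = 78.114 → 78.11 g/mol.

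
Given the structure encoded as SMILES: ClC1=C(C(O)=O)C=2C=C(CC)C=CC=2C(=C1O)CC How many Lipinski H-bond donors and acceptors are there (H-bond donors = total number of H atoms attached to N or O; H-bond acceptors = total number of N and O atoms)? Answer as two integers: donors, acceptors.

Donors: find every N or O and count the H atoms it carries.
  atom 5 (O): bond orders sum to 1 → 1 H
  atom 6 (O): bond orders sum to 2 → 0 H
  atom 17 (O): bond orders sum to 1 → 1 H
Lipinski HBD = 2.
Acceptors: N atoms = 0, O atoms = 3 → HBA = 3.

2, 3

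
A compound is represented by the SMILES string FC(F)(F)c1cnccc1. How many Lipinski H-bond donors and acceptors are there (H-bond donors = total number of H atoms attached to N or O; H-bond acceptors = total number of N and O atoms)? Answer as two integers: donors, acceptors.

Donors: find every N or O and count the H atoms it carries.
  atom 7 (N): bond orders sum to 3 → 0 H
Lipinski HBD = 0.
Acceptors: N atoms = 1, O atoms = 0 → HBA = 1.

0, 1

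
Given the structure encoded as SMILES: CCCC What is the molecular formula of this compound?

C4H10

Walk through each heavy atom and fill implicit hydrogens from standard valence (C 4, N 3, O 2, S 2, halogen 1):
  atom 1: C, bond orders sum to 1 (valence 4) → 3 H
  atom 2: C, bond orders sum to 2 (valence 4) → 2 H
  atom 3: C, bond orders sum to 2 (valence 4) → 2 H
  atom 4: C, bond orders sum to 1 (valence 4) → 3 H
Totals → C:4, H:10.
In Hill order: C4H10.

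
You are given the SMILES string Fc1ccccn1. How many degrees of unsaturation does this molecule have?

Molecular formula: C5H4FN.
DoU = (2C + 2 + N − H − X) / 2, where X is the halogen count and O/S are ignored.
    = (2·5 + 2 + 1 − 4 − 1) / 2 = 8 / 2 = 4.

4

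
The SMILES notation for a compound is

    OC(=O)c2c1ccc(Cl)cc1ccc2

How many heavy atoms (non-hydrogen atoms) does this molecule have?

Every atom symbol written in the SMILES (organic subset) is one heavy atom; implicit H are not written.
Heavy atoms by element → C:11, Cl:1, O:2.
Total: 14.

14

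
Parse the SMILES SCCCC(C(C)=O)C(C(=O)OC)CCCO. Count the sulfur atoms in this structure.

1

Scan the SMILES for S atoms (remember two-letter symbols like Cl and Br are single atoms).
Sulfur count: 1.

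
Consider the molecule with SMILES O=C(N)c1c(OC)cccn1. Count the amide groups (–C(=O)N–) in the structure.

1

The amide motif appears at heavy-atom position 2 in the SMILES.
Other groups present: 1 ether.
Amide count: 1.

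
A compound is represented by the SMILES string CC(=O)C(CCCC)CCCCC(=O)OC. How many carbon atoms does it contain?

13

Count every carbon token in the SMILES (each C, including those in ring-closure positions and inside branches).
Carbon count: 13.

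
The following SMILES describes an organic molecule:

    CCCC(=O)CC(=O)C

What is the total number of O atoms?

Scan the SMILES for O atoms (remember two-letter symbols like Cl and Br are single atoms).
Oxygen count: 2.

2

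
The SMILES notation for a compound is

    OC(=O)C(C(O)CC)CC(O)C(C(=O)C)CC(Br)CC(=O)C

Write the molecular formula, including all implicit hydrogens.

Walk through each heavy atom and fill implicit hydrogens from standard valence (C 4, N 3, O 2, S 2, halogen 1):
  atom 1: O, bond orders sum to 1 (valence 2) → 1 H
  atom 2: C, bond orders sum to 4 (valence 4) → 0 H
  atom 3: O, bond orders sum to 2 (valence 2) → 0 H
  atom 4: C, bond orders sum to 3 (valence 4) → 1 H
  atom 5: C, bond orders sum to 3 (valence 4) → 1 H
  atom 6: O, bond orders sum to 1 (valence 2) → 1 H
  atom 7: C, bond orders sum to 2 (valence 4) → 2 H
  atom 8: C, bond orders sum to 1 (valence 4) → 3 H
  atom 9: C, bond orders sum to 2 (valence 4) → 2 H
  atom 10: C, bond orders sum to 3 (valence 4) → 1 H
  atom 11: O, bond orders sum to 1 (valence 2) → 1 H
  atom 12: C, bond orders sum to 3 (valence 4) → 1 H
  atom 13: C, bond orders sum to 4 (valence 4) → 0 H
  atom 14: O, bond orders sum to 2 (valence 2) → 0 H
  atom 15: C, bond orders sum to 1 (valence 4) → 3 H
  atom 16: C, bond orders sum to 2 (valence 4) → 2 H
  atom 17: C, bond orders sum to 3 (valence 4) → 1 H
  atom 18: Br (halogen, monovalent) → 0 H
  atom 19: C, bond orders sum to 2 (valence 4) → 2 H
  atom 20: C, bond orders sum to 4 (valence 4) → 0 H
  atom 21: O, bond orders sum to 2 (valence 2) → 0 H
  atom 22: C, bond orders sum to 1 (valence 4) → 3 H
Totals → C:15, H:25, Br:1, O:6.
In Hill order: C15H25BrO6.

C15H25BrO6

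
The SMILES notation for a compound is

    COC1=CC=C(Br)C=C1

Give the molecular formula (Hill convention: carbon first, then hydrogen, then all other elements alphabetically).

Walk through each heavy atom and fill implicit hydrogens from standard valence (C 4, N 3, O 2, S 2, halogen 1):
  atom 1: C, bond orders sum to 1 (valence 4) → 3 H
  atom 2: O, bond orders sum to 2 (valence 2) → 0 H
  atom 3: C, bond orders sum to 4 (valence 4) → 0 H
  atom 4: C, bond orders sum to 3 (valence 4) → 1 H
  atom 5: C, bond orders sum to 3 (valence 4) → 1 H
  atom 6: C, bond orders sum to 4 (valence 4) → 0 H
  atom 7: Br (halogen, monovalent) → 0 H
  atom 8: C, bond orders sum to 3 (valence 4) → 1 H
  atom 9: C, bond orders sum to 3 (valence 4) → 1 H
Totals → C:7, H:7, Br:1, O:1.
In Hill order: C7H7BrO.

C7H7BrO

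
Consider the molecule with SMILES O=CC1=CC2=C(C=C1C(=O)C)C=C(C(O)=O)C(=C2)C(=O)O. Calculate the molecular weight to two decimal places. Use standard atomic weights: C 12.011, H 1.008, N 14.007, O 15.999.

First, the molecular formula is C15H10O6 (counting implicit H from valence).
  C: 15 × 12.011 = 180.165
  H: 10 × 1.008 = 10.080
  O: 6 × 15.999 = 95.994
Sum: 15×12.011 + 10×1.008 + 6×15.999 = 286.239 → 286.24 g/mol.

286.24 g/mol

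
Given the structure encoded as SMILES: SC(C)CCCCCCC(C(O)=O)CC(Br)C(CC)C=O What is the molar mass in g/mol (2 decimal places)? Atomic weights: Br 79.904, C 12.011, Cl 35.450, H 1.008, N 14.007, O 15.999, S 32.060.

First, the molecular formula is C16H29BrO3S (counting implicit H from valence).
  Br: 1 × 79.904 = 79.904
  C: 16 × 12.011 = 192.176
  H: 29 × 1.008 = 29.232
  O: 3 × 15.999 = 47.997
  S: 1 × 32.060 = 32.060
Sum: 1×79.904 + 16×12.011 + 29×1.008 + 3×15.999 + 1×32.060 = 381.369 → 381.37 g/mol.

381.37 g/mol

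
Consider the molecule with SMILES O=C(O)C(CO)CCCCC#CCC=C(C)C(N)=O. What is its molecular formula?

C14H21NO4

Walk through each heavy atom and fill implicit hydrogens from standard valence (C 4, N 3, O 2, S 2, halogen 1):
  atom 1: O, bond orders sum to 2 (valence 2) → 0 H
  atom 2: C, bond orders sum to 4 (valence 4) → 0 H
  atom 3: O, bond orders sum to 1 (valence 2) → 1 H
  atom 4: C, bond orders sum to 3 (valence 4) → 1 H
  atom 5: C, bond orders sum to 2 (valence 4) → 2 H
  atom 6: O, bond orders sum to 1 (valence 2) → 1 H
  atom 7: C, bond orders sum to 2 (valence 4) → 2 H
  atom 8: C, bond orders sum to 2 (valence 4) → 2 H
  atom 9: C, bond orders sum to 2 (valence 4) → 2 H
  atom 10: C, bond orders sum to 2 (valence 4) → 2 H
  atom 11: C, bond orders sum to 4 (valence 4) → 0 H
  atom 12: C, bond orders sum to 4 (valence 4) → 0 H
  atom 13: C, bond orders sum to 2 (valence 4) → 2 H
  atom 14: C, bond orders sum to 3 (valence 4) → 1 H
  atom 15: C, bond orders sum to 4 (valence 4) → 0 H
  atom 16: C, bond orders sum to 1 (valence 4) → 3 H
  atom 17: C, bond orders sum to 4 (valence 4) → 0 H
  atom 18: N, bond orders sum to 1 (valence 3) → 2 H
  atom 19: O, bond orders sum to 2 (valence 2) → 0 H
Totals → C:14, H:21, N:1, O:4.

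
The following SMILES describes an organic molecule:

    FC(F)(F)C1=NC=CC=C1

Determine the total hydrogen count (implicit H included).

Walk through each heavy atom and fill implicit hydrogens from standard valence (C 4, N 3, O 2, S 2, halogen 1):
  atom 1: F (halogen, monovalent) → 0 H
  atom 2: C, bond orders sum to 4 (valence 4) → 0 H
  atom 3: F (halogen, monovalent) → 0 H
  atom 4: F (halogen, monovalent) → 0 H
  atom 5: C, bond orders sum to 4 (valence 4) → 0 H
  atom 6: N, bond orders sum to 3 (valence 3) → 0 H
  atom 7: C, bond orders sum to 3 (valence 4) → 1 H
  atom 8: C, bond orders sum to 3 (valence 4) → 1 H
  atom 9: C, bond orders sum to 3 (valence 4) → 1 H
  atom 10: C, bond orders sum to 3 (valence 4) → 1 H
Total hydrogens: 4.

4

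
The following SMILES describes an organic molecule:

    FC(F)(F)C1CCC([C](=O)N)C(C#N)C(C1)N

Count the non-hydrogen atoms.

Every atom symbol written in the SMILES (organic subset) is one heavy atom; implicit H are not written.
Heavy atoms by element → C:10, F:3, N:3, O:1.
Total: 17.

17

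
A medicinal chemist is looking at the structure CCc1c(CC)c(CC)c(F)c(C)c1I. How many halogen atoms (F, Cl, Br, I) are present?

2

Halogen atoms appear at heavy-atom positions 11, 15 (1×F, 1×I).
Halogen count: 2.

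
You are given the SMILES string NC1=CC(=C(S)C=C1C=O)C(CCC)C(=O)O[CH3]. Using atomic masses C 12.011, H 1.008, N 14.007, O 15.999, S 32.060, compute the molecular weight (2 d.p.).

267.34 g/mol

First, the molecular formula is C13H17NO3S (counting implicit H from valence).
  C: 13 × 12.011 = 156.143
  H: 17 × 1.008 = 17.136
  N: 1 × 14.007 = 14.007
  O: 3 × 15.999 = 47.997
  S: 1 × 32.060 = 32.060
Sum: 13×12.011 + 17×1.008 + 1×14.007 + 3×15.999 + 1×32.060 = 267.343 → 267.34 g/mol.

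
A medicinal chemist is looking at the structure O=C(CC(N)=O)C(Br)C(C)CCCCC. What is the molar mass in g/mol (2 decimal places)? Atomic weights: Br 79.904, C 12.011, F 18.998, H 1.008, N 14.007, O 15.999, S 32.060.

278.19 g/mol

First, the molecular formula is C11H20BrNO2 (counting implicit H from valence).
  Br: 1 × 79.904 = 79.904
  C: 11 × 12.011 = 132.121
  H: 20 × 1.008 = 20.160
  N: 1 × 14.007 = 14.007
  O: 2 × 15.999 = 31.998
Sum: 1×79.904 + 11×12.011 + 20×1.008 + 1×14.007 + 2×15.999 = 278.190 → 278.19 g/mol.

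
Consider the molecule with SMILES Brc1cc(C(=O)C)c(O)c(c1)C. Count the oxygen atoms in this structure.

Scan the SMILES for O atoms (remember two-letter symbols like Cl and Br are single atoms).
Oxygen count: 2.

2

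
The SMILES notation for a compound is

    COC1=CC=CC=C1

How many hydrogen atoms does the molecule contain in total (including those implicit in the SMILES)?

Walk through each heavy atom and fill implicit hydrogens from standard valence (C 4, N 3, O 2, S 2, halogen 1):
  atom 1: C, bond orders sum to 1 (valence 4) → 3 H
  atom 2: O, bond orders sum to 2 (valence 2) → 0 H
  atom 3: C, bond orders sum to 4 (valence 4) → 0 H
  atom 4: C, bond orders sum to 3 (valence 4) → 1 H
  atom 5: C, bond orders sum to 3 (valence 4) → 1 H
  atom 6: C, bond orders sum to 3 (valence 4) → 1 H
  atom 7: C, bond orders sum to 3 (valence 4) → 1 H
  atom 8: C, bond orders sum to 3 (valence 4) → 1 H
Total hydrogens: 8.

8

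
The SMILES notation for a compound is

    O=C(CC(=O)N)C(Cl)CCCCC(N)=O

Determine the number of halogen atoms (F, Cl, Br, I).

Halogen atoms appear at heavy-atom position 8 (1×Cl).
Other groups present: 2 amide, 1 ketone.
Halogen count: 1.

1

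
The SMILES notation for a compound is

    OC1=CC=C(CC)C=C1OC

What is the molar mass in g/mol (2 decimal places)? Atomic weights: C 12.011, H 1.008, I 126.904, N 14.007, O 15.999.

152.19 g/mol

First, the molecular formula is C9H12O2 (counting implicit H from valence).
  C: 9 × 12.011 = 108.099
  H: 12 × 1.008 = 12.096
  O: 2 × 15.999 = 31.998
Sum: 9×12.011 + 12×1.008 + 2×15.999 = 152.193 → 152.19 g/mol.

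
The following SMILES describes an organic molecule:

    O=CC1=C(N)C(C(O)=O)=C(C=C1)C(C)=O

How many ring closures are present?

1

In SMILES, each pair of matching ring-closure digits denotes one ring-closing bond; the number of such bonds equals the number of independent rings.
Ring-closure bonds here: 1.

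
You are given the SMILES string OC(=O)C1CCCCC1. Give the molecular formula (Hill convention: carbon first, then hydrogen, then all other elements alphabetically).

Walk through each heavy atom and fill implicit hydrogens from standard valence (C 4, N 3, O 2, S 2, halogen 1):
  atom 1: O, bond orders sum to 1 (valence 2) → 1 H
  atom 2: C, bond orders sum to 4 (valence 4) → 0 H
  atom 3: O, bond orders sum to 2 (valence 2) → 0 H
  atom 4: C, bond orders sum to 3 (valence 4) → 1 H
  atom 5: C, bond orders sum to 2 (valence 4) → 2 H
  atom 6: C, bond orders sum to 2 (valence 4) → 2 H
  atom 7: C, bond orders sum to 2 (valence 4) → 2 H
  atom 8: C, bond orders sum to 2 (valence 4) → 2 H
  atom 9: C, bond orders sum to 2 (valence 4) → 2 H
Totals → C:7, H:12, O:2.
In Hill order: C7H12O2.

C7H12O2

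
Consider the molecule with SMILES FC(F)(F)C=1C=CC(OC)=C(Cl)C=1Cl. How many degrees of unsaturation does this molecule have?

4

Degree of unsaturation = (number of rings) + (number of π bonds).
Ring closures in the SMILES: 1.
π bonds: 3 double bonds (each 1 DoU) → 3 DoU from unsaturation.
Total DoU = 1 + 3 = 4.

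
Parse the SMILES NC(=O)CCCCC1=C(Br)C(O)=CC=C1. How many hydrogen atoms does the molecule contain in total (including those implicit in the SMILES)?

14

Walk through each heavy atom and fill implicit hydrogens from standard valence (C 4, N 3, O 2, S 2, halogen 1):
  atom 1: N, bond orders sum to 1 (valence 3) → 2 H
  atom 2: C, bond orders sum to 4 (valence 4) → 0 H
  atom 3: O, bond orders sum to 2 (valence 2) → 0 H
  atom 4: C, bond orders sum to 2 (valence 4) → 2 H
  atom 5: C, bond orders sum to 2 (valence 4) → 2 H
  atom 6: C, bond orders sum to 2 (valence 4) → 2 H
  atom 7: C, bond orders sum to 2 (valence 4) → 2 H
  atom 8: C, bond orders sum to 4 (valence 4) → 0 H
  atom 9: C, bond orders sum to 4 (valence 4) → 0 H
  atom 10: Br (halogen, monovalent) → 0 H
  atom 11: C, bond orders sum to 4 (valence 4) → 0 H
  atom 12: O, bond orders sum to 1 (valence 2) → 1 H
  atom 13: C, bond orders sum to 3 (valence 4) → 1 H
  atom 14: C, bond orders sum to 3 (valence 4) → 1 H
  atom 15: C, bond orders sum to 3 (valence 4) → 1 H
Total hydrogens: 14.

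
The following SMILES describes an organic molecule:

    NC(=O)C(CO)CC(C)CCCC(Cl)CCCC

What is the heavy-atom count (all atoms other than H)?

18

Every atom symbol written in the SMILES (organic subset) is one heavy atom; implicit H are not written.
Heavy atoms by element → C:14, Cl:1, N:1, O:2.
Total: 18.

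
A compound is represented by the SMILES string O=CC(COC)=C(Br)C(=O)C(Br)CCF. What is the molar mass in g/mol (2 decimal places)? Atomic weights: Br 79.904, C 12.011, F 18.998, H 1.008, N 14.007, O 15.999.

First, the molecular formula is C9H11Br2FO3 (counting implicit H from valence).
  Br: 2 × 79.904 = 159.808
  C: 9 × 12.011 = 108.099
  F: 1 × 18.998 = 18.998
  H: 11 × 1.008 = 11.088
  O: 3 × 15.999 = 47.997
Sum: 2×79.904 + 9×12.011 + 1×18.998 + 11×1.008 + 3×15.999 = 345.990 → 345.99 g/mol.

345.99 g/mol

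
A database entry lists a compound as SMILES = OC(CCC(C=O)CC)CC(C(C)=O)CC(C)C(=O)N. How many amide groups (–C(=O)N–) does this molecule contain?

The amide motif appears at heavy-atom position 18 in the SMILES.
Other groups present: 1 aldehyde, 1 hydroxyl, 1 ketone.
Amide count: 1.

1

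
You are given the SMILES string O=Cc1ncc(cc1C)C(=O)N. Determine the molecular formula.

Walk through each heavy atom and fill implicit hydrogens from standard valence (C 4, N 3, O 2, S 2, halogen 1); for lowercase aromatic atoms, an aromatic c carries 1 H when it has two neighbours and 0 H with three, and aromatic n carries 0 H:
  atom 1: O, bond orders sum to 2 (valence 2) → 0 H
  atom 2: C, bond orders sum to 3 (valence 4) → 1 H
  atom 3: aromatic c, 3 neighbours → 0 H
  atom 4: aromatic n, 2 neighbours → 0 H
  atom 5: aromatic c, 2 neighbours → 1 H
  atom 6: aromatic c, 3 neighbours → 0 H
  atom 7: aromatic c, 2 neighbours → 1 H
  atom 8: aromatic c, 3 neighbours → 0 H
  atom 9: C, bond orders sum to 1 (valence 4) → 3 H
  atom 10: C, bond orders sum to 4 (valence 4) → 0 H
  atom 11: O, bond orders sum to 2 (valence 2) → 0 H
  atom 12: N, bond orders sum to 1 (valence 3) → 2 H
Totals → C:8, H:8, N:2, O:2.
In Hill order: C8H8N2O2.

C8H8N2O2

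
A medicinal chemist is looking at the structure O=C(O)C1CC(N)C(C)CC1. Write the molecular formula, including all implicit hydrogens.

C8H15NO2

Walk through each heavy atom and fill implicit hydrogens from standard valence (C 4, N 3, O 2, S 2, halogen 1):
  atom 1: O, bond orders sum to 2 (valence 2) → 0 H
  atom 2: C, bond orders sum to 4 (valence 4) → 0 H
  atom 3: O, bond orders sum to 1 (valence 2) → 1 H
  atom 4: C, bond orders sum to 3 (valence 4) → 1 H
  atom 5: C, bond orders sum to 2 (valence 4) → 2 H
  atom 6: C, bond orders sum to 3 (valence 4) → 1 H
  atom 7: N, bond orders sum to 1 (valence 3) → 2 H
  atom 8: C, bond orders sum to 3 (valence 4) → 1 H
  atom 9: C, bond orders sum to 1 (valence 4) → 3 H
  atom 10: C, bond orders sum to 2 (valence 4) → 2 H
  atom 11: C, bond orders sum to 2 (valence 4) → 2 H
Totals → C:8, H:15, N:1, O:2.
In Hill order: C8H15NO2.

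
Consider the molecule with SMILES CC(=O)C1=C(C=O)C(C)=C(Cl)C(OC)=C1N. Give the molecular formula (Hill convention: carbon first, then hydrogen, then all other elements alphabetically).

Walk through each heavy atom and fill implicit hydrogens from standard valence (C 4, N 3, O 2, S 2, halogen 1):
  atom 1: C, bond orders sum to 1 (valence 4) → 3 H
  atom 2: C, bond orders sum to 4 (valence 4) → 0 H
  atom 3: O, bond orders sum to 2 (valence 2) → 0 H
  atom 4: C, bond orders sum to 4 (valence 4) → 0 H
  atom 5: C, bond orders sum to 4 (valence 4) → 0 H
  atom 6: C, bond orders sum to 3 (valence 4) → 1 H
  atom 7: O, bond orders sum to 2 (valence 2) → 0 H
  atom 8: C, bond orders sum to 4 (valence 4) → 0 H
  atom 9: C, bond orders sum to 1 (valence 4) → 3 H
  atom 10: C, bond orders sum to 4 (valence 4) → 0 H
  atom 11: Cl (halogen, monovalent) → 0 H
  atom 12: C, bond orders sum to 4 (valence 4) → 0 H
  atom 13: O, bond orders sum to 2 (valence 2) → 0 H
  atom 14: C, bond orders sum to 1 (valence 4) → 3 H
  atom 15: C, bond orders sum to 4 (valence 4) → 0 H
  atom 16: N, bond orders sum to 1 (valence 3) → 2 H
Totals → C:11, H:12, Cl:1, N:1, O:3.

C11H12ClNO3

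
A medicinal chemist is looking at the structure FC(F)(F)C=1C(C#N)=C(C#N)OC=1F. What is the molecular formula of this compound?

Walk through each heavy atom and fill implicit hydrogens from standard valence (C 4, N 3, O 2, S 2, halogen 1):
  atom 1: F (halogen, monovalent) → 0 H
  atom 2: C, bond orders sum to 4 (valence 4) → 0 H
  atom 3: F (halogen, monovalent) → 0 H
  atom 4: F (halogen, monovalent) → 0 H
  atom 5: C, bond orders sum to 4 (valence 4) → 0 H
  atom 6: C, bond orders sum to 4 (valence 4) → 0 H
  atom 7: C, bond orders sum to 4 (valence 4) → 0 H
  atom 8: N, bond orders sum to 3 (valence 3) → 0 H
  atom 9: C, bond orders sum to 4 (valence 4) → 0 H
  atom 10: C, bond orders sum to 4 (valence 4) → 0 H
  atom 11: N, bond orders sum to 3 (valence 3) → 0 H
  atom 12: O, bond orders sum to 2 (valence 2) → 0 H
  atom 13: C, bond orders sum to 4 (valence 4) → 0 H
  atom 14: F (halogen, monovalent) → 0 H
Totals → C:7, F:4, N:2, O:1.

C7F4N2O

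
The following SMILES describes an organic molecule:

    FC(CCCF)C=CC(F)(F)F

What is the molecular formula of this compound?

Walk through each heavy atom and fill implicit hydrogens from standard valence (C 4, N 3, O 2, S 2, halogen 1):
  atom 1: F (halogen, monovalent) → 0 H
  atom 2: C, bond orders sum to 3 (valence 4) → 1 H
  atom 3: C, bond orders sum to 2 (valence 4) → 2 H
  atom 4: C, bond orders sum to 2 (valence 4) → 2 H
  atom 5: C, bond orders sum to 2 (valence 4) → 2 H
  atom 6: F (halogen, monovalent) → 0 H
  atom 7: C, bond orders sum to 3 (valence 4) → 1 H
  atom 8: C, bond orders sum to 3 (valence 4) → 1 H
  atom 9: C, bond orders sum to 4 (valence 4) → 0 H
  atom 10: F (halogen, monovalent) → 0 H
  atom 11: F (halogen, monovalent) → 0 H
  atom 12: F (halogen, monovalent) → 0 H
Totals → C:7, H:9, F:5.
In Hill order: C7H9F5.

C7H9F5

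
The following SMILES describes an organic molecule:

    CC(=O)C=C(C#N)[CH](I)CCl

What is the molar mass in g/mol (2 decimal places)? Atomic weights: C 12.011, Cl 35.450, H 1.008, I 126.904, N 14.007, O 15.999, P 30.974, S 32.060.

283.49 g/mol

First, the molecular formula is C7H7ClINO (counting implicit H from valence).
  C: 7 × 12.011 = 84.077
  Cl: 1 × 35.450 = 35.450
  H: 7 × 1.008 = 7.056
  I: 1 × 126.904 = 126.904
  N: 1 × 14.007 = 14.007
  O: 1 × 15.999 = 15.999
Sum: 7×12.011 + 1×35.450 + 7×1.008 + 1×126.904 + 1×14.007 + 1×15.999 = 283.493 → 283.49 g/mol.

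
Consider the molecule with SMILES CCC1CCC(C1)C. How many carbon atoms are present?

Count every carbon token in the SMILES (each C, including those in ring-closure positions and inside branches).
Carbon count: 8.

8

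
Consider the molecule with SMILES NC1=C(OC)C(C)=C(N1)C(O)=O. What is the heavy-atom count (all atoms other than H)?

Every atom symbol written in the SMILES (organic subset) is one heavy atom; implicit H are not written.
Heavy atoms by element → C:7, N:2, O:3.
Total: 12.

12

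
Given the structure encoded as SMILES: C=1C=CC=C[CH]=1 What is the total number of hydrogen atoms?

6

Walk through each heavy atom and fill implicit hydrogens from standard valence (C 4, N 3, O 2, S 2, halogen 1):
  atom 1: C, bond orders sum to 3 (valence 4) → 1 H
  atom 2: C, bond orders sum to 3 (valence 4) → 1 H
  atom 3: C, bond orders sum to 3 (valence 4) → 1 H
  atom 4: C, bond orders sum to 3 (valence 4) → 1 H
  atom 5: C, bond orders sum to 3 (valence 4) → 1 H
  atom 6: C with explicit H count 1
Total hydrogens: 6.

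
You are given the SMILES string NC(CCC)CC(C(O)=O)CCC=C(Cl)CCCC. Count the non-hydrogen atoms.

19

Every atom symbol written in the SMILES (organic subset) is one heavy atom; implicit H are not written.
Heavy atoms by element → C:15, Cl:1, N:1, O:2.
Total: 19.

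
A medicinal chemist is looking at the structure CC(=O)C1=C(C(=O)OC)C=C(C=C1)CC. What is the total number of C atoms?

Count every carbon token in the SMILES (each C, including those in ring-closure positions and inside branches).
Carbon count: 12.

12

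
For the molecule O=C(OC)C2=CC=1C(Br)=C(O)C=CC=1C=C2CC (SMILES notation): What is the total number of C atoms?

Count every carbon token in the SMILES (each C, including those in ring-closure positions and inside branches).
Carbon count: 14.

14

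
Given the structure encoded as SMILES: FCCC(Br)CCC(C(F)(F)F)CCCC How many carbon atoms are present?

11

Count every carbon token in the SMILES (each C, including those in ring-closure positions and inside branches).
Carbon count: 11.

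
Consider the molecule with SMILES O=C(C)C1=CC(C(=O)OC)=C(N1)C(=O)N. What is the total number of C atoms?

Count every carbon token in the SMILES (each C, including those in ring-closure positions and inside branches).
Carbon count: 9.

9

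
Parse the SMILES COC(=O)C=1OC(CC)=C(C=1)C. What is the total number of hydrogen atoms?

12

Walk through each heavy atom and fill implicit hydrogens from standard valence (C 4, N 3, O 2, S 2, halogen 1):
  atom 1: C, bond orders sum to 1 (valence 4) → 3 H
  atom 2: O, bond orders sum to 2 (valence 2) → 0 H
  atom 3: C, bond orders sum to 4 (valence 4) → 0 H
  atom 4: O, bond orders sum to 2 (valence 2) → 0 H
  atom 5: C, bond orders sum to 4 (valence 4) → 0 H
  atom 6: O, bond orders sum to 2 (valence 2) → 0 H
  atom 7: C, bond orders sum to 4 (valence 4) → 0 H
  atom 8: C, bond orders sum to 2 (valence 4) → 2 H
  atom 9: C, bond orders sum to 1 (valence 4) → 3 H
  atom 10: C, bond orders sum to 4 (valence 4) → 0 H
  atom 11: C, bond orders sum to 3 (valence 4) → 1 H
  atom 12: C, bond orders sum to 1 (valence 4) → 3 H
Total hydrogens: 12.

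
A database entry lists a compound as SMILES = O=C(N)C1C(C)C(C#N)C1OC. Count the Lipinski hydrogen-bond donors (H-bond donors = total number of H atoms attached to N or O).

2

Donors: find every N or O and count the H atoms it carries.
  atom 1 (O): bond orders sum to 2 → 0 H
  atom 3 (N): bond orders sum to 1 → 2 H
  atom 9 (N): bond orders sum to 3 → 0 H
  atom 11 (O): bond orders sum to 2 → 0 H
Lipinski HBD = 2.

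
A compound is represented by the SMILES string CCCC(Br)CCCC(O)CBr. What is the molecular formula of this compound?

Walk through each heavy atom and fill implicit hydrogens from standard valence (C 4, N 3, O 2, S 2, halogen 1):
  atom 1: C, bond orders sum to 1 (valence 4) → 3 H
  atom 2: C, bond orders sum to 2 (valence 4) → 2 H
  atom 3: C, bond orders sum to 2 (valence 4) → 2 H
  atom 4: C, bond orders sum to 3 (valence 4) → 1 H
  atom 5: Br (halogen, monovalent) → 0 H
  atom 6: C, bond orders sum to 2 (valence 4) → 2 H
  atom 7: C, bond orders sum to 2 (valence 4) → 2 H
  atom 8: C, bond orders sum to 2 (valence 4) → 2 H
  atom 9: C, bond orders sum to 3 (valence 4) → 1 H
  atom 10: O, bond orders sum to 1 (valence 2) → 1 H
  atom 11: C, bond orders sum to 2 (valence 4) → 2 H
  atom 12: Br (halogen, monovalent) → 0 H
Totals → C:9, H:18, Br:2, O:1.
In Hill order: C9H18Br2O.

C9H18Br2O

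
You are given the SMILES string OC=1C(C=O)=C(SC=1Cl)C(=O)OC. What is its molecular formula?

Walk through each heavy atom and fill implicit hydrogens from standard valence (C 4, N 3, O 2, S 2, halogen 1):
  atom 1: O, bond orders sum to 1 (valence 2) → 1 H
  atom 2: C, bond orders sum to 4 (valence 4) → 0 H
  atom 3: C, bond orders sum to 4 (valence 4) → 0 H
  atom 4: C, bond orders sum to 3 (valence 4) → 1 H
  atom 5: O, bond orders sum to 2 (valence 2) → 0 H
  atom 6: C, bond orders sum to 4 (valence 4) → 0 H
  atom 7: S, bond orders sum to 2 (valence 2) → 0 H
  atom 8: C, bond orders sum to 4 (valence 4) → 0 H
  atom 9: Cl (halogen, monovalent) → 0 H
  atom 10: C, bond orders sum to 4 (valence 4) → 0 H
  atom 11: O, bond orders sum to 2 (valence 2) → 0 H
  atom 12: O, bond orders sum to 2 (valence 2) → 0 H
  atom 13: C, bond orders sum to 1 (valence 4) → 3 H
Totals → C:7, H:5, Cl:1, O:4, S:1.

C7H5ClO4S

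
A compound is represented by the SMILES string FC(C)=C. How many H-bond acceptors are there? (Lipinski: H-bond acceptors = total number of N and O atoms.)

0

N atoms: 0; O atoms: 0.
Lipinski HBA = 0 + 0 = 0.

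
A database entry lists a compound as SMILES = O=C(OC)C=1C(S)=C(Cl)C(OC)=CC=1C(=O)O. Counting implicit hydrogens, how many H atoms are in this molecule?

Walk through each heavy atom and fill implicit hydrogens from standard valence (C 4, N 3, O 2, S 2, halogen 1):
  atom 1: O, bond orders sum to 2 (valence 2) → 0 H
  atom 2: C, bond orders sum to 4 (valence 4) → 0 H
  atom 3: O, bond orders sum to 2 (valence 2) → 0 H
  atom 4: C, bond orders sum to 1 (valence 4) → 3 H
  atom 5: C, bond orders sum to 4 (valence 4) → 0 H
  atom 6: C, bond orders sum to 4 (valence 4) → 0 H
  atom 7: S, bond orders sum to 1 (valence 2) → 1 H
  atom 8: C, bond orders sum to 4 (valence 4) → 0 H
  atom 9: Cl (halogen, monovalent) → 0 H
  atom 10: C, bond orders sum to 4 (valence 4) → 0 H
  atom 11: O, bond orders sum to 2 (valence 2) → 0 H
  atom 12: C, bond orders sum to 1 (valence 4) → 3 H
  atom 13: C, bond orders sum to 3 (valence 4) → 1 H
  atom 14: C, bond orders sum to 4 (valence 4) → 0 H
  atom 15: C, bond orders sum to 4 (valence 4) → 0 H
  atom 16: O, bond orders sum to 2 (valence 2) → 0 H
  atom 17: O, bond orders sum to 1 (valence 2) → 1 H
Total hydrogens: 9.

9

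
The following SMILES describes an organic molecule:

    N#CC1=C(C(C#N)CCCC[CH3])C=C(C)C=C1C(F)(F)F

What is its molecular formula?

Walk through each heavy atom and fill implicit hydrogens from standard valence (C 4, N 3, O 2, S 2, halogen 1):
  atom 1: N, bond orders sum to 3 (valence 3) → 0 H
  atom 2: C, bond orders sum to 4 (valence 4) → 0 H
  atom 3: C, bond orders sum to 4 (valence 4) → 0 H
  atom 4: C, bond orders sum to 4 (valence 4) → 0 H
  atom 5: C, bond orders sum to 3 (valence 4) → 1 H
  atom 6: C, bond orders sum to 4 (valence 4) → 0 H
  atom 7: N, bond orders sum to 3 (valence 3) → 0 H
  atom 8: C, bond orders sum to 2 (valence 4) → 2 H
  atom 9: C, bond orders sum to 2 (valence 4) → 2 H
  atom 10: C, bond orders sum to 2 (valence 4) → 2 H
  atom 11: C, bond orders sum to 2 (valence 4) → 2 H
  atom 12: C with explicit H count 3
  atom 13: C, bond orders sum to 3 (valence 4) → 1 H
  atom 14: C, bond orders sum to 4 (valence 4) → 0 H
  atom 15: C, bond orders sum to 1 (valence 4) → 3 H
  atom 16: C, bond orders sum to 3 (valence 4) → 1 H
  atom 17: C, bond orders sum to 4 (valence 4) → 0 H
  atom 18: C, bond orders sum to 4 (valence 4) → 0 H
  atom 19: F (halogen, monovalent) → 0 H
  atom 20: F (halogen, monovalent) → 0 H
  atom 21: F (halogen, monovalent) → 0 H
Totals → C:16, H:17, F:3, N:2.
In Hill order: C16H17F3N2.

C16H17F3N2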